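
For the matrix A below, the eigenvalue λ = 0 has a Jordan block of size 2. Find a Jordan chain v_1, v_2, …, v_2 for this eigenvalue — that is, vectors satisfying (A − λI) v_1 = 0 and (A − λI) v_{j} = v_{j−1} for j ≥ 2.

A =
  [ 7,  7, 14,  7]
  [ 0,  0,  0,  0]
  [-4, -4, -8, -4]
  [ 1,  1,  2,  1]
A Jordan chain for λ = 0 of length 2:
v_1 = (7, 0, -4, 1)ᵀ
v_2 = (1, 0, 0, 0)ᵀ

Let N = A − (0)·I. We want v_2 with N^2 v_2 = 0 but N^1 v_2 ≠ 0; then v_{j-1} := N · v_j for j = 2, …, 2.

Pick v_2 = (1, 0, 0, 0)ᵀ.
Then v_1 = N · v_2 = (7, 0, -4, 1)ᵀ.

Sanity check: (A − (0)·I) v_1 = (0, 0, 0, 0)ᵀ = 0. ✓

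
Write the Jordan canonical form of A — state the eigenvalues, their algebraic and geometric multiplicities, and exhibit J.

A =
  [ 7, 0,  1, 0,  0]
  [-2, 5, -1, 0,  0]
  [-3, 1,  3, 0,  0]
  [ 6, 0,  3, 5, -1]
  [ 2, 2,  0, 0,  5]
J_3(5) ⊕ J_2(5)

The characteristic polynomial is
  det(x·I − A) = x^5 - 25*x^4 + 250*x^3 - 1250*x^2 + 3125*x - 3125 = (x - 5)^5

Eigenvalues and multiplicities (the geometric multiplicity of λ is n − rank(A − λI), which equals the number of Jordan blocks for λ):
  λ = 5: algebraic multiplicity = 5, geometric multiplicity = 2

Determining the block sizes for each eigenvalue:
  λ = 5: with am = 5 and gm = 2, the partition is not yet determined (e.g. several partitions of 5 into 2 parts exist). Let N = A − (5)·I. Computing rank(N^1) = 3, rank(N^2) = 1, rank(N^3) = 0; the number of blocks of size ≥ j is rank(N^{j−1}) − rank(N^j), giving [2, 2, 1]. So we have 1 block(s) of size 3, 1 block(s) of size 2 → block sizes [3, 2]

Assembling the blocks gives a Jordan form
J =
  [5, 1, 0, 0, 0]
  [0, 5, 1, 0, 0]
  [0, 0, 5, 0, 0]
  [0, 0, 0, 5, 1]
  [0, 0, 0, 0, 5]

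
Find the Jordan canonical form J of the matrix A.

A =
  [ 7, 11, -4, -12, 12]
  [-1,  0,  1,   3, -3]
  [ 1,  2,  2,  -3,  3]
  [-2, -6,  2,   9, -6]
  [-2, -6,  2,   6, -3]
J_3(3) ⊕ J_1(3) ⊕ J_1(3)

The characteristic polynomial is
  det(x·I − A) = x^5 - 15*x^4 + 90*x^3 - 270*x^2 + 405*x - 243 = (x - 3)^5

Eigenvalues and multiplicities (the geometric multiplicity of λ is n − rank(A − λI), which equals the number of Jordan blocks for λ):
  λ = 3: algebraic multiplicity = 5, geometric multiplicity = 3

Determining the block sizes for each eigenvalue:
  λ = 3: with am = 5 and gm = 3, the partition is not yet determined (e.g. several partitions of 5 into 3 parts exist). Let N = A − (3)·I. Computing rank(N^1) = 2, rank(N^2) = 1, rank(N^3) = 0; the number of blocks of size ≥ j is rank(N^{j−1}) − rank(N^j), giving [3, 1, 1]. So we have 1 block(s) of size 3, 2 block(s) of size 1 → block sizes [3, 1, 1]

Assembling the blocks gives a Jordan form
J =
  [3, 1, 0, 0, 0]
  [0, 3, 1, 0, 0]
  [0, 0, 3, 0, 0]
  [0, 0, 0, 3, 0]
  [0, 0, 0, 0, 3]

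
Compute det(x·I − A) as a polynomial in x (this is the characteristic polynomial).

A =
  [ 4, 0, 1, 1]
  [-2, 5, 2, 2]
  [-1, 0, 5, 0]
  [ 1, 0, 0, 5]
x^4 - 19*x^3 + 135*x^2 - 425*x + 500

Expanding det(x·I − A) (e.g. by cofactor expansion or by noting that A is similar to its Jordan form J, which has the same characteristic polynomial as A) gives
  χ_A(x) = x^4 - 19*x^3 + 135*x^2 - 425*x + 500
which factors as (x - 5)^3*(x - 4). The eigenvalues (with algebraic multiplicities) are λ = 4 with multiplicity 1, λ = 5 with multiplicity 3.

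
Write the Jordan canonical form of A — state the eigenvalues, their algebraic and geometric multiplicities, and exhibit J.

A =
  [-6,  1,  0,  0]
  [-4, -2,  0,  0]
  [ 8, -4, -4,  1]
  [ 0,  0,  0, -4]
J_2(-4) ⊕ J_2(-4)

The characteristic polynomial is
  det(x·I − A) = x^4 + 16*x^3 + 96*x^2 + 256*x + 256 = (x + 4)^4

Eigenvalues and multiplicities (the geometric multiplicity of λ is n − rank(A − λI), which equals the number of Jordan blocks for λ):
  λ = -4: algebraic multiplicity = 4, geometric multiplicity = 2

Determining the block sizes for each eigenvalue:
  λ = -4: with am = 4 and gm = 2, the partition is not yet determined (e.g. several partitions of 4 into 2 parts exist). Let N = A − (-4)·I. Computing rank(N^1) = 2, rank(N^2) = 0; the number of blocks of size ≥ j is rank(N^{j−1}) − rank(N^j), giving [2, 2]. So we have 2 block(s) of size 2 → block sizes [2, 2]

Assembling the blocks gives a Jordan form
J =
  [-4,  1,  0,  0]
  [ 0, -4,  0,  0]
  [ 0,  0, -4,  1]
  [ 0,  0,  0, -4]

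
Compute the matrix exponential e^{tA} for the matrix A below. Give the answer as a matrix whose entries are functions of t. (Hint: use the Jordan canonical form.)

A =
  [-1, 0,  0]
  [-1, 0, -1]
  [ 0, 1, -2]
e^{tA} =
  [exp(-t), 0, 0]
  [-t^2*exp(-t)/2 - t*exp(-t), t*exp(-t) + exp(-t), -t*exp(-t)]
  [-t^2*exp(-t)/2, t*exp(-t), -t*exp(-t) + exp(-t)]

Strategy: write A = P · J · P⁻¹ where J is a Jordan canonical form, so e^{tA} = P · e^{tJ} · P⁻¹, and e^{tJ} can be computed block-by-block.

A has Jordan form
J =
  [-1,  1,  0]
  [ 0, -1,  1]
  [ 0,  0, -1]
(up to reordering of blocks).

Per-block formulas:
  For a 3×3 Jordan block J_3(-1): exp(t · J_3(-1)) = e^(-1t)·(I + t·N + (t^2/2)·N^2), where N is the 3×3 nilpotent shift.

After assembling e^{tJ} and conjugating by P, we get:

e^{tA} =
  [exp(-t), 0, 0]
  [-t^2*exp(-t)/2 - t*exp(-t), t*exp(-t) + exp(-t), -t*exp(-t)]
  [-t^2*exp(-t)/2, t*exp(-t), -t*exp(-t) + exp(-t)]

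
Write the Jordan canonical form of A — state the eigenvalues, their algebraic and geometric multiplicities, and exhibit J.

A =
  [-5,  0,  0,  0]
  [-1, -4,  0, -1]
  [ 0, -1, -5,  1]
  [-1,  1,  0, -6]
J_2(-5) ⊕ J_2(-5)

The characteristic polynomial is
  det(x·I − A) = x^4 + 20*x^3 + 150*x^2 + 500*x + 625 = (x + 5)^4

Eigenvalues and multiplicities (the geometric multiplicity of λ is n − rank(A − λI), which equals the number of Jordan blocks for λ):
  λ = -5: algebraic multiplicity = 4, geometric multiplicity = 2

Determining the block sizes for each eigenvalue:
  λ = -5: with am = 4 and gm = 2, the partition is not yet determined (e.g. several partitions of 4 into 2 parts exist). Let N = A − (-5)·I. Computing rank(N^1) = 2, rank(N^2) = 0; the number of blocks of size ≥ j is rank(N^{j−1}) − rank(N^j), giving [2, 2]. So we have 2 block(s) of size 2 → block sizes [2, 2]

Assembling the blocks gives a Jordan form
J =
  [-5,  1,  0,  0]
  [ 0, -5,  0,  0]
  [ 0,  0, -5,  1]
  [ 0,  0,  0, -5]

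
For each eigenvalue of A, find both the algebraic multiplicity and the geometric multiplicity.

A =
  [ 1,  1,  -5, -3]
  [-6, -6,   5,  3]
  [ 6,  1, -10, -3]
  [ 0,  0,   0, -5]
λ = -5: alg = 4, geom = 3

Step 1 — factor the characteristic polynomial to read off the algebraic multiplicities:
  χ_A(x) = (x + 5)^4

Step 2 — compute geometric multiplicities via the rank-nullity identity g(λ) = n − rank(A − λI):
  rank(A − (-5)·I) = 1, so dim ker(A − (-5)·I) = n − 1 = 3

Summary:
  λ = -5: algebraic multiplicity = 4, geometric multiplicity = 3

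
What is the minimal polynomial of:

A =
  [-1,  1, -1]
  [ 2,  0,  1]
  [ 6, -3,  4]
x^2 - 2*x + 1

The characteristic polynomial is χ_A(x) = (x - 1)^3, so the eigenvalues are known. The minimal polynomial is
  m_A(x) = Π_λ (x − λ)^{k_λ}
where k_λ is the size of the *largest* Jordan block for λ (equivalently, the smallest k with (A − λI)^k v = 0 for every generalised eigenvector v of λ).

  λ = 1: largest Jordan block has size 2, contributing (x − 1)^2

So m_A(x) = (x - 1)^2 = x^2 - 2*x + 1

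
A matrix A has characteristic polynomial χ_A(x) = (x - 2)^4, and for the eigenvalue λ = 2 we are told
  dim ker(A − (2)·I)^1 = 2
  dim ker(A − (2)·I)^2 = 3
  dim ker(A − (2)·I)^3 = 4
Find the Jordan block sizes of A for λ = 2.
Block sizes for λ = 2: [3, 1]

From the dimensions of kernels of powers, the number of Jordan blocks of size at least j is d_j − d_{j−1} where d_j = dim ker(N^j) (with d_0 = 0). Computing the differences gives [2, 1, 1].
The number of blocks of size exactly k is (#blocks of size ≥ k) − (#blocks of size ≥ k + 1), so the partition is: 1 block(s) of size 1, 1 block(s) of size 3.
In nonincreasing order the block sizes are [3, 1].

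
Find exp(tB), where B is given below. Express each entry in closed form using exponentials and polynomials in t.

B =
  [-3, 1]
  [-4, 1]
e^{tB} =
  [-2*t*exp(-t) + exp(-t), t*exp(-t)]
  [-4*t*exp(-t), 2*t*exp(-t) + exp(-t)]

Strategy: write B = P · J · P⁻¹ where J is a Jordan canonical form, so e^{tB} = P · e^{tJ} · P⁻¹, and e^{tJ} can be computed block-by-block.

B has Jordan form
J =
  [-1,  1]
  [ 0, -1]
(up to reordering of blocks).

Per-block formulas:
  For a 2×2 Jordan block J_2(-1): exp(t · J_2(-1)) = e^(-1t)·(I + t·N), where N is the 2×2 nilpotent shift.

After assembling e^{tJ} and conjugating by P, we get:

e^{tB} =
  [-2*t*exp(-t) + exp(-t), t*exp(-t)]
  [-4*t*exp(-t), 2*t*exp(-t) + exp(-t)]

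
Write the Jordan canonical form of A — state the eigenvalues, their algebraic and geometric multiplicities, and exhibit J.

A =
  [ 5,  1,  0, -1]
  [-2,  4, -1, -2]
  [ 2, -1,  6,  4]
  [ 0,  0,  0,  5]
J_3(5) ⊕ J_1(5)

The characteristic polynomial is
  det(x·I − A) = x^4 - 20*x^3 + 150*x^2 - 500*x + 625 = (x - 5)^4

Eigenvalues and multiplicities (the geometric multiplicity of λ is n − rank(A − λI), which equals the number of Jordan blocks for λ):
  λ = 5: algebraic multiplicity = 4, geometric multiplicity = 2

Determining the block sizes for each eigenvalue:
  λ = 5: with am = 4 and gm = 2, the partition is not yet determined (e.g. several partitions of 4 into 2 parts exist). Let N = A − (5)·I. Computing rank(N^1) = 2, rank(N^2) = 1, rank(N^3) = 0; the number of blocks of size ≥ j is rank(N^{j−1}) − rank(N^j), giving [2, 1, 1]. So we have 1 block(s) of size 3, 1 block(s) of size 1 → block sizes [3, 1]

Assembling the blocks gives a Jordan form
J =
  [5, 1, 0, 0]
  [0, 5, 1, 0]
  [0, 0, 5, 0]
  [0, 0, 0, 5]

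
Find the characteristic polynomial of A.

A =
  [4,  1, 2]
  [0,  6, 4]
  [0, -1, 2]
x^3 - 12*x^2 + 48*x - 64

Expanding det(x·I − A) (e.g. by cofactor expansion or by noting that A is similar to its Jordan form J, which has the same characteristic polynomial as A) gives
  χ_A(x) = x^3 - 12*x^2 + 48*x - 64
which factors as (x - 4)^3. The eigenvalues (with algebraic multiplicities) are λ = 4 with multiplicity 3.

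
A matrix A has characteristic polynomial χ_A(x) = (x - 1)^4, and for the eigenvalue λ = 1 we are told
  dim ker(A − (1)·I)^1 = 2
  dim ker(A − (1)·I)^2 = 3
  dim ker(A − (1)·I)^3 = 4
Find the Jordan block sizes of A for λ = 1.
Block sizes for λ = 1: [3, 1]

From the dimensions of kernels of powers, the number of Jordan blocks of size at least j is d_j − d_{j−1} where d_j = dim ker(N^j) (with d_0 = 0). Computing the differences gives [2, 1, 1].
The number of blocks of size exactly k is (#blocks of size ≥ k) − (#blocks of size ≥ k + 1), so the partition is: 1 block(s) of size 1, 1 block(s) of size 3.
In nonincreasing order the block sizes are [3, 1].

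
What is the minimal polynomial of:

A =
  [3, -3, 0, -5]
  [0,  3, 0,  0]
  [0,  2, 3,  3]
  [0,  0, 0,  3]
x^2 - 6*x + 9

The characteristic polynomial is χ_A(x) = (x - 3)^4, so the eigenvalues are known. The minimal polynomial is
  m_A(x) = Π_λ (x − λ)^{k_λ}
where k_λ is the size of the *largest* Jordan block for λ (equivalently, the smallest k with (A − λI)^k v = 0 for every generalised eigenvector v of λ).

  λ = 3: largest Jordan block has size 2, contributing (x − 3)^2

So m_A(x) = (x - 3)^2 = x^2 - 6*x + 9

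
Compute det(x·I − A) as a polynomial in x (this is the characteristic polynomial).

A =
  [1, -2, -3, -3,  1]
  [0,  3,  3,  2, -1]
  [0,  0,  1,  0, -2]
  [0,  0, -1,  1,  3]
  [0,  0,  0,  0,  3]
x^5 - 9*x^4 + 30*x^3 - 46*x^2 + 33*x - 9

Expanding det(x·I − A) (e.g. by cofactor expansion or by noting that A is similar to its Jordan form J, which has the same characteristic polynomial as A) gives
  χ_A(x) = x^5 - 9*x^4 + 30*x^3 - 46*x^2 + 33*x - 9
which factors as (x - 3)^2*(x - 1)^3. The eigenvalues (with algebraic multiplicities) are λ = 1 with multiplicity 3, λ = 3 with multiplicity 2.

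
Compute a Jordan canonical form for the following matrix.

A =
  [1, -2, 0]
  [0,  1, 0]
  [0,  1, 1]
J_2(1) ⊕ J_1(1)

The characteristic polynomial is
  det(x·I − A) = x^3 - 3*x^2 + 3*x - 1 = (x - 1)^3

Eigenvalues and multiplicities (the geometric multiplicity of λ is n − rank(A − λI), which equals the number of Jordan blocks for λ):
  λ = 1: algebraic multiplicity = 3, geometric multiplicity = 2

Determining the block sizes for each eigenvalue:
  λ = 1: 2 blocks summing to 3 forces exactly one block of size 2 and the rest size 1 → block sizes [2, 1]

Assembling the blocks gives a Jordan form
J =
  [1, 1, 0]
  [0, 1, 0]
  [0, 0, 1]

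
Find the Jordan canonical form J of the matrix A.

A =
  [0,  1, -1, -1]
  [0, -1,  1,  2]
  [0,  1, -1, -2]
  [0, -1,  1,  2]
J_3(0) ⊕ J_1(0)

The characteristic polynomial is
  det(x·I − A) = x^4

Eigenvalues and multiplicities (the geometric multiplicity of λ is n − rank(A − λI), which equals the number of Jordan blocks for λ):
  λ = 0: algebraic multiplicity = 4, geometric multiplicity = 2

Determining the block sizes for each eigenvalue:
  λ = 0: with am = 4 and gm = 2, the partition is not yet determined (e.g. several partitions of 4 into 2 parts exist). Let N = A − (0)·I. Computing rank(N^1) = 2, rank(N^2) = 1, rank(N^3) = 0; the number of blocks of size ≥ j is rank(N^{j−1}) − rank(N^j), giving [2, 1, 1]. So we have 1 block(s) of size 3, 1 block(s) of size 1 → block sizes [3, 1]

Assembling the blocks gives a Jordan form
J =
  [0, 1, 0, 0]
  [0, 0, 1, 0]
  [0, 0, 0, 0]
  [0, 0, 0, 0]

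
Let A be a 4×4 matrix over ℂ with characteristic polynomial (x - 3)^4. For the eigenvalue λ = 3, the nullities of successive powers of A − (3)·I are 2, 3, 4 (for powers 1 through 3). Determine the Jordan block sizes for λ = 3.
Block sizes for λ = 3: [3, 1]

From the dimensions of kernels of powers, the number of Jordan blocks of size at least j is d_j − d_{j−1} where d_j = dim ker(N^j) (with d_0 = 0). Computing the differences gives [2, 1, 1].
The number of blocks of size exactly k is (#blocks of size ≥ k) − (#blocks of size ≥ k + 1), so the partition is: 1 block(s) of size 1, 1 block(s) of size 3.
In nonincreasing order the block sizes are [3, 1].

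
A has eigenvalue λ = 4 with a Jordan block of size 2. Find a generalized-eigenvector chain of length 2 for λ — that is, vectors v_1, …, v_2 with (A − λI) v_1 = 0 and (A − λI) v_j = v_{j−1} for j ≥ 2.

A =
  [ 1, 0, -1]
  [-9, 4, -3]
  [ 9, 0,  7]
A Jordan chain for λ = 4 of length 2:
v_1 = (-3, -9, 9)ᵀ
v_2 = (1, 0, 0)ᵀ

Let N = A − (4)·I. We want v_2 with N^2 v_2 = 0 but N^1 v_2 ≠ 0; then v_{j-1} := N · v_j for j = 2, …, 2.

Pick v_2 = (1, 0, 0)ᵀ.
Then v_1 = N · v_2 = (-3, -9, 9)ᵀ.

Sanity check: (A − (4)·I) v_1 = (0, 0, 0)ᵀ = 0. ✓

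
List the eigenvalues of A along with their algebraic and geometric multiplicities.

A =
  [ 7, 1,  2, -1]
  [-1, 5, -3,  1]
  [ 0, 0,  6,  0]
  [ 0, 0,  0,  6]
λ = 6: alg = 4, geom = 2

Step 1 — factor the characteristic polynomial to read off the algebraic multiplicities:
  χ_A(x) = (x - 6)^4

Step 2 — compute geometric multiplicities via the rank-nullity identity g(λ) = n − rank(A − λI):
  rank(A − (6)·I) = 2, so dim ker(A − (6)·I) = n − 2 = 2

Summary:
  λ = 6: algebraic multiplicity = 4, geometric multiplicity = 2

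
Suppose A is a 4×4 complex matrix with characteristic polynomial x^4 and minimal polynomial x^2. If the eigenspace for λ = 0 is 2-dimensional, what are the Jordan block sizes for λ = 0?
Block sizes for λ = 0: [2, 2]

Step 1 — from the characteristic polynomial, algebraic multiplicity of λ = 0 is 4. From dim ker(A − (0)·I) = 2, there are exactly 2 Jordan blocks for λ = 0.
Step 2 — from the minimal polynomial, the factor (x − 0)^2 tells us the largest block for λ = 0 has size 2.
Step 3 — with total size 4, 2 blocks, and largest block 2, the block sizes (in nonincreasing order) are [2, 2].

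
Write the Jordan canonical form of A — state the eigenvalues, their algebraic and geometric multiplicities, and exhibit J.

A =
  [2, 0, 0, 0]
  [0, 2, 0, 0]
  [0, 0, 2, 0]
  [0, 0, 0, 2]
J_1(2) ⊕ J_1(2) ⊕ J_1(2) ⊕ J_1(2)

The characteristic polynomial is
  det(x·I − A) = x^4 - 8*x^3 + 24*x^2 - 32*x + 16 = (x - 2)^4

Eigenvalues and multiplicities (the geometric multiplicity of λ is n − rank(A − λI), which equals the number of Jordan blocks for λ):
  λ = 2: algebraic multiplicity = 4, geometric multiplicity = 4

Determining the block sizes for each eigenvalue:
  λ = 2: gm = am = 4, so every block has size 1 → block sizes [1, 1, 1, 1]

Assembling the blocks gives a Jordan form
J =
  [2, 0, 0, 0]
  [0, 2, 0, 0]
  [0, 0, 2, 0]
  [0, 0, 0, 2]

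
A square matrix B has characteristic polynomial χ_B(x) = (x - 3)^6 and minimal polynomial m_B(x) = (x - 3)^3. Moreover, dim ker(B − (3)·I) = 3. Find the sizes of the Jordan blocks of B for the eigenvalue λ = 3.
Block sizes for λ = 3: [3, 2, 1]

Step 1 — from the characteristic polynomial, algebraic multiplicity of λ = 3 is 6. From dim ker(B − (3)·I) = 3, there are exactly 3 Jordan blocks for λ = 3.
Step 2 — from the minimal polynomial, the factor (x − 3)^3 tells us the largest block for λ = 3 has size 3.
Step 3 — with total size 6, 3 blocks, and largest block 3, the block sizes (in nonincreasing order) are [3, 2, 1].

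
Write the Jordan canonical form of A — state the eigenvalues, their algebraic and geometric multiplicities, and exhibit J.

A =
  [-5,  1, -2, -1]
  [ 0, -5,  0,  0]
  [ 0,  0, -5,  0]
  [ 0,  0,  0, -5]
J_2(-5) ⊕ J_1(-5) ⊕ J_1(-5)

The characteristic polynomial is
  det(x·I − A) = x^4 + 20*x^3 + 150*x^2 + 500*x + 625 = (x + 5)^4

Eigenvalues and multiplicities (the geometric multiplicity of λ is n − rank(A − λI), which equals the number of Jordan blocks for λ):
  λ = -5: algebraic multiplicity = 4, geometric multiplicity = 3

Determining the block sizes for each eigenvalue:
  λ = -5: 3 blocks summing to 4 forces exactly one block of size 2 and the rest size 1 → block sizes [2, 1, 1]

Assembling the blocks gives a Jordan form
J =
  [-5,  1,  0,  0]
  [ 0, -5,  0,  0]
  [ 0,  0, -5,  0]
  [ 0,  0,  0, -5]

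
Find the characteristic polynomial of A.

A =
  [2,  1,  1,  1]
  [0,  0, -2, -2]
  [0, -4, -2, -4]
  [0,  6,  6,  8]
x^4 - 8*x^3 + 24*x^2 - 32*x + 16

Expanding det(x·I − A) (e.g. by cofactor expansion or by noting that A is similar to its Jordan form J, which has the same characteristic polynomial as A) gives
  χ_A(x) = x^4 - 8*x^3 + 24*x^2 - 32*x + 16
which factors as (x - 2)^4. The eigenvalues (with algebraic multiplicities) are λ = 2 with multiplicity 4.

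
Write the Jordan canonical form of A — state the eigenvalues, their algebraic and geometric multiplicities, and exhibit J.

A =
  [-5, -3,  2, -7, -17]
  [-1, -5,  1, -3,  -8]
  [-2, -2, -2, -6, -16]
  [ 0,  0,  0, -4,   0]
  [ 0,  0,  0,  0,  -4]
J_3(-4) ⊕ J_1(-4) ⊕ J_1(-4)

The characteristic polynomial is
  det(x·I − A) = x^5 + 20*x^4 + 160*x^3 + 640*x^2 + 1280*x + 1024 = (x + 4)^5

Eigenvalues and multiplicities (the geometric multiplicity of λ is n − rank(A − λI), which equals the number of Jordan blocks for λ):
  λ = -4: algebraic multiplicity = 5, geometric multiplicity = 3

Determining the block sizes for each eigenvalue:
  λ = -4: with am = 5 and gm = 3, the partition is not yet determined (e.g. several partitions of 5 into 3 parts exist). Let N = A − (-4)·I. Computing rank(N^1) = 2, rank(N^2) = 1, rank(N^3) = 0; the number of blocks of size ≥ j is rank(N^{j−1}) − rank(N^j), giving [3, 1, 1]. So we have 1 block(s) of size 3, 2 block(s) of size 1 → block sizes [3, 1, 1]

Assembling the blocks gives a Jordan form
J =
  [-4,  1,  0,  0,  0]
  [ 0, -4,  1,  0,  0]
  [ 0,  0, -4,  0,  0]
  [ 0,  0,  0, -4,  0]
  [ 0,  0,  0,  0, -4]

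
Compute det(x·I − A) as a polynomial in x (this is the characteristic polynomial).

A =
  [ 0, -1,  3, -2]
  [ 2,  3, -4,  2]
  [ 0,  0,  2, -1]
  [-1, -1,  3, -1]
x^4 - 4*x^3 + 6*x^2 - 4*x + 1

Expanding det(x·I − A) (e.g. by cofactor expansion or by noting that A is similar to its Jordan form J, which has the same characteristic polynomial as A) gives
  χ_A(x) = x^4 - 4*x^3 + 6*x^2 - 4*x + 1
which factors as (x - 1)^4. The eigenvalues (with algebraic multiplicities) are λ = 1 with multiplicity 4.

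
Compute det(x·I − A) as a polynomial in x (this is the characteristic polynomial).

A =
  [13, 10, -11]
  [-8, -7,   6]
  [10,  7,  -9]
x^3 + 3*x^2 + 3*x + 1

Expanding det(x·I − A) (e.g. by cofactor expansion or by noting that A is similar to its Jordan form J, which has the same characteristic polynomial as A) gives
  χ_A(x) = x^3 + 3*x^2 + 3*x + 1
which factors as (x + 1)^3. The eigenvalues (with algebraic multiplicities) are λ = -1 with multiplicity 3.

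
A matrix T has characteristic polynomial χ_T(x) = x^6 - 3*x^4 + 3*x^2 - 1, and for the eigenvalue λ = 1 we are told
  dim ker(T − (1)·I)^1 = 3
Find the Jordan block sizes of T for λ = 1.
Block sizes for λ = 1: [1, 1, 1]

From the dimensions of kernels of powers, the number of Jordan blocks of size at least j is d_j − d_{j−1} where d_j = dim ker(N^j) (with d_0 = 0). Computing the differences gives [3].
The number of blocks of size exactly k is (#blocks of size ≥ k) − (#blocks of size ≥ k + 1), so the partition is: 3 block(s) of size 1.
In nonincreasing order the block sizes are [1, 1, 1].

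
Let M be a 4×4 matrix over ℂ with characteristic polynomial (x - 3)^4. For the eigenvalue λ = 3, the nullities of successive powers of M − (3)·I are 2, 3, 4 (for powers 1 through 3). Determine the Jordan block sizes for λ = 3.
Block sizes for λ = 3: [3, 1]

From the dimensions of kernels of powers, the number of Jordan blocks of size at least j is d_j − d_{j−1} where d_j = dim ker(N^j) (with d_0 = 0). Computing the differences gives [2, 1, 1].
The number of blocks of size exactly k is (#blocks of size ≥ k) − (#blocks of size ≥ k + 1), so the partition is: 1 block(s) of size 1, 1 block(s) of size 3.
In nonincreasing order the block sizes are [3, 1].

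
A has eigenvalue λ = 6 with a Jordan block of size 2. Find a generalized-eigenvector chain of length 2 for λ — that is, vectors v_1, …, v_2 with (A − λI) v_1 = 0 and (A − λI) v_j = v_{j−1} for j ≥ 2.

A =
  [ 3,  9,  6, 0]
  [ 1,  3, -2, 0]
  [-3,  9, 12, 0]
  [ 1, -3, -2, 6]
A Jordan chain for λ = 6 of length 2:
v_1 = (-3, 1, -3, 1)ᵀ
v_2 = (1, 0, 0, 0)ᵀ

Let N = A − (6)·I. We want v_2 with N^2 v_2 = 0 but N^1 v_2 ≠ 0; then v_{j-1} := N · v_j for j = 2, …, 2.

Pick v_2 = (1, 0, 0, 0)ᵀ.
Then v_1 = N · v_2 = (-3, 1, -3, 1)ᵀ.

Sanity check: (A − (6)·I) v_1 = (0, 0, 0, 0)ᵀ = 0. ✓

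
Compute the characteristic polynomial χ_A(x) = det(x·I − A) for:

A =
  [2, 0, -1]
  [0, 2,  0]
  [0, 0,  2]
x^3 - 6*x^2 + 12*x - 8

Expanding det(x·I − A) (e.g. by cofactor expansion or by noting that A is similar to its Jordan form J, which has the same characteristic polynomial as A) gives
  χ_A(x) = x^3 - 6*x^2 + 12*x - 8
which factors as (x - 2)^3. The eigenvalues (with algebraic multiplicities) are λ = 2 with multiplicity 3.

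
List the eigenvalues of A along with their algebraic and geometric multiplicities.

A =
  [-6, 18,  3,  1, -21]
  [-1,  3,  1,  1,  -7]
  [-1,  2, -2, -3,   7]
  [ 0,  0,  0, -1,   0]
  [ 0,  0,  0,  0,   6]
λ = -3: alg = 1, geom = 1; λ = -1: alg = 3, geom = 2; λ = 6: alg = 1, geom = 1

Step 1 — factor the characteristic polynomial to read off the algebraic multiplicities:
  χ_A(x) = (x - 6)*(x + 1)^3*(x + 3)

Step 2 — compute geometric multiplicities via the rank-nullity identity g(λ) = n − rank(A − λI):
  rank(A − (-3)·I) = 4, so dim ker(A − (-3)·I) = n − 4 = 1
  rank(A − (-1)·I) = 3, so dim ker(A − (-1)·I) = n − 3 = 2
  rank(A − (6)·I) = 4, so dim ker(A − (6)·I) = n − 4 = 1

Summary:
  λ = -3: algebraic multiplicity = 1, geometric multiplicity = 1
  λ = -1: algebraic multiplicity = 3, geometric multiplicity = 2
  λ = 6: algebraic multiplicity = 1, geometric multiplicity = 1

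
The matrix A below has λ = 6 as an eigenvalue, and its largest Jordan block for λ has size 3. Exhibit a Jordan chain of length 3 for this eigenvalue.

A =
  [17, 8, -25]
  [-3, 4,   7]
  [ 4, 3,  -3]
A Jordan chain for λ = 6 of length 3:
v_1 = (-3, 1, -1)ᵀ
v_2 = (11, -3, 4)ᵀ
v_3 = (1, 0, 0)ᵀ

Let N = A − (6)·I. We want v_3 with N^3 v_3 = 0 but N^2 v_3 ≠ 0; then v_{j-1} := N · v_j for j = 3, …, 2.

Pick v_3 = (1, 0, 0)ᵀ.
Then v_2 = N · v_3 = (11, -3, 4)ᵀ.
Then v_1 = N · v_2 = (-3, 1, -1)ᵀ.

Sanity check: (A − (6)·I) v_1 = (0, 0, 0)ᵀ = 0. ✓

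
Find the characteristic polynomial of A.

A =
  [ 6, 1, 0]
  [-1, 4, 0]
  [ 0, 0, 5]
x^3 - 15*x^2 + 75*x - 125

Expanding det(x·I − A) (e.g. by cofactor expansion or by noting that A is similar to its Jordan form J, which has the same characteristic polynomial as A) gives
  χ_A(x) = x^3 - 15*x^2 + 75*x - 125
which factors as (x - 5)^3. The eigenvalues (with algebraic multiplicities) are λ = 5 with multiplicity 3.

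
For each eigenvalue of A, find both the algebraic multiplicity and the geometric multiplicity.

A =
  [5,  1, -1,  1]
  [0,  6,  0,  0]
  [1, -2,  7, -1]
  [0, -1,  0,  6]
λ = 6: alg = 4, geom = 2

Step 1 — factor the characteristic polynomial to read off the algebraic multiplicities:
  χ_A(x) = (x - 6)^4

Step 2 — compute geometric multiplicities via the rank-nullity identity g(λ) = n − rank(A − λI):
  rank(A − (6)·I) = 2, so dim ker(A − (6)·I) = n − 2 = 2

Summary:
  λ = 6: algebraic multiplicity = 4, geometric multiplicity = 2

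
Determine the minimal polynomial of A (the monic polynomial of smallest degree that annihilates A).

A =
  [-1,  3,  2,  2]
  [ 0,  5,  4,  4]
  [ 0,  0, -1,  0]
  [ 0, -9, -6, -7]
x^2 + 2*x + 1

The characteristic polynomial is χ_A(x) = (x + 1)^4, so the eigenvalues are known. The minimal polynomial is
  m_A(x) = Π_λ (x − λ)^{k_λ}
where k_λ is the size of the *largest* Jordan block for λ (equivalently, the smallest k with (A − λI)^k v = 0 for every generalised eigenvector v of λ).

  λ = -1: largest Jordan block has size 2, contributing (x + 1)^2

So m_A(x) = (x + 1)^2 = x^2 + 2*x + 1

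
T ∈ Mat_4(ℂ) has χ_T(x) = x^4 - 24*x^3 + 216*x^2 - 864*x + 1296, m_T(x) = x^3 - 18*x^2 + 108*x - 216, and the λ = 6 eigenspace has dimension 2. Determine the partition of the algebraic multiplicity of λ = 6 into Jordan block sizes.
Block sizes for λ = 6: [3, 1]

Step 1 — from the characteristic polynomial, algebraic multiplicity of λ = 6 is 4. From dim ker(T − (6)·I) = 2, there are exactly 2 Jordan blocks for λ = 6.
Step 2 — from the minimal polynomial, the factor (x − 6)^3 tells us the largest block for λ = 6 has size 3.
Step 3 — with total size 4, 2 blocks, and largest block 3, the block sizes (in nonincreasing order) are [3, 1].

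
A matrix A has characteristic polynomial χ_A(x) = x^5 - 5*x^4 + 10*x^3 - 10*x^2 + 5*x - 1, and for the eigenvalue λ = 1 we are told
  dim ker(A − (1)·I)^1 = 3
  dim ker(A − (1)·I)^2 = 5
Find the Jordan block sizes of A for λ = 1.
Block sizes for λ = 1: [2, 2, 1]

From the dimensions of kernels of powers, the number of Jordan blocks of size at least j is d_j − d_{j−1} where d_j = dim ker(N^j) (with d_0 = 0). Computing the differences gives [3, 2].
The number of blocks of size exactly k is (#blocks of size ≥ k) − (#blocks of size ≥ k + 1), so the partition is: 1 block(s) of size 1, 2 block(s) of size 2.
In nonincreasing order the block sizes are [2, 2, 1].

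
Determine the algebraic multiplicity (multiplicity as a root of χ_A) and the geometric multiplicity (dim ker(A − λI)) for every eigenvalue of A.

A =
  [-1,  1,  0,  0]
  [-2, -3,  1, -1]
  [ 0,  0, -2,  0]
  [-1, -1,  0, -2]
λ = -2: alg = 4, geom = 2

Step 1 — factor the characteristic polynomial to read off the algebraic multiplicities:
  χ_A(x) = (x + 2)^4

Step 2 — compute geometric multiplicities via the rank-nullity identity g(λ) = n − rank(A − λI):
  rank(A − (-2)·I) = 2, so dim ker(A − (-2)·I) = n − 2 = 2

Summary:
  λ = -2: algebraic multiplicity = 4, geometric multiplicity = 2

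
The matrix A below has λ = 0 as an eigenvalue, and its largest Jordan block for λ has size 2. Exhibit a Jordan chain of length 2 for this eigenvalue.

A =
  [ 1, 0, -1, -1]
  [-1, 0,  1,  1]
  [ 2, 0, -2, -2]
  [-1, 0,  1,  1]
A Jordan chain for λ = 0 of length 2:
v_1 = (1, -1, 2, -1)ᵀ
v_2 = (1, 0, 0, 0)ᵀ

Let N = A − (0)·I. We want v_2 with N^2 v_2 = 0 but N^1 v_2 ≠ 0; then v_{j-1} := N · v_j for j = 2, …, 2.

Pick v_2 = (1, 0, 0, 0)ᵀ.
Then v_1 = N · v_2 = (1, -1, 2, -1)ᵀ.

Sanity check: (A − (0)·I) v_1 = (0, 0, 0, 0)ᵀ = 0. ✓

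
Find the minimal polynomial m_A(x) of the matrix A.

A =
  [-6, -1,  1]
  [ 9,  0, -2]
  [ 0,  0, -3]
x^3 + 9*x^2 + 27*x + 27

The characteristic polynomial is χ_A(x) = (x + 3)^3, so the eigenvalues are known. The minimal polynomial is
  m_A(x) = Π_λ (x − λ)^{k_λ}
where k_λ is the size of the *largest* Jordan block for λ (equivalently, the smallest k with (A − λI)^k v = 0 for every generalised eigenvector v of λ).

  λ = -3: largest Jordan block has size 3, contributing (x + 3)^3

So m_A(x) = (x + 3)^3 = x^3 + 9*x^2 + 27*x + 27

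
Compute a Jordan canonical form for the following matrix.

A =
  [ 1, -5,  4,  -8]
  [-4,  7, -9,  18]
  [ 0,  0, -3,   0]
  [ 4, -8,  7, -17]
J_3(-3) ⊕ J_1(-3)

The characteristic polynomial is
  det(x·I − A) = x^4 + 12*x^3 + 54*x^2 + 108*x + 81 = (x + 3)^4

Eigenvalues and multiplicities (the geometric multiplicity of λ is n − rank(A − λI), which equals the number of Jordan blocks for λ):
  λ = -3: algebraic multiplicity = 4, geometric multiplicity = 2

Determining the block sizes for each eigenvalue:
  λ = -3: with am = 4 and gm = 2, the partition is not yet determined (e.g. several partitions of 4 into 2 parts exist). Let N = A − (-3)·I. Computing rank(N^1) = 2, rank(N^2) = 1, rank(N^3) = 0; the number of blocks of size ≥ j is rank(N^{j−1}) − rank(N^j), giving [2, 1, 1]. So we have 1 block(s) of size 3, 1 block(s) of size 1 → block sizes [3, 1]

Assembling the blocks gives a Jordan form
J =
  [-3,  1,  0,  0]
  [ 0, -3,  1,  0]
  [ 0,  0, -3,  0]
  [ 0,  0,  0, -3]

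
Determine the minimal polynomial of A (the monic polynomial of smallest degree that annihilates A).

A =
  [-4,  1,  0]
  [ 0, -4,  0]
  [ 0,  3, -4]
x^2 + 8*x + 16

The characteristic polynomial is χ_A(x) = (x + 4)^3, so the eigenvalues are known. The minimal polynomial is
  m_A(x) = Π_λ (x − λ)^{k_λ}
where k_λ is the size of the *largest* Jordan block for λ (equivalently, the smallest k with (A − λI)^k v = 0 for every generalised eigenvector v of λ).

  λ = -4: largest Jordan block has size 2, contributing (x + 4)^2

So m_A(x) = (x + 4)^2 = x^2 + 8*x + 16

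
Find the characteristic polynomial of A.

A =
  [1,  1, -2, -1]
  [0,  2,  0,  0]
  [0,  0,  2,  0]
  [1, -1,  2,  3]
x^4 - 8*x^3 + 24*x^2 - 32*x + 16

Expanding det(x·I − A) (e.g. by cofactor expansion or by noting that A is similar to its Jordan form J, which has the same characteristic polynomial as A) gives
  χ_A(x) = x^4 - 8*x^3 + 24*x^2 - 32*x + 16
which factors as (x - 2)^4. The eigenvalues (with algebraic multiplicities) are λ = 2 with multiplicity 4.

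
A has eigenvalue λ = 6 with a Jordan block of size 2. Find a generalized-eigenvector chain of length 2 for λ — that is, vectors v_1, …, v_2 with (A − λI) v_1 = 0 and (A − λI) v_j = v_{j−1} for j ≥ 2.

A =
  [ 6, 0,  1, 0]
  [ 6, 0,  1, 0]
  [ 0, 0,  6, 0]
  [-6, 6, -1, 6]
A Jordan chain for λ = 6 of length 2:
v_1 = (1, 1, 0, -1)ᵀ
v_2 = (0, 0, 1, 0)ᵀ

Let N = A − (6)·I. We want v_2 with N^2 v_2 = 0 but N^1 v_2 ≠ 0; then v_{j-1} := N · v_j for j = 2, …, 2.

Pick v_2 = (0, 0, 1, 0)ᵀ.
Then v_1 = N · v_2 = (1, 1, 0, -1)ᵀ.

Sanity check: (A − (6)·I) v_1 = (0, 0, 0, 0)ᵀ = 0. ✓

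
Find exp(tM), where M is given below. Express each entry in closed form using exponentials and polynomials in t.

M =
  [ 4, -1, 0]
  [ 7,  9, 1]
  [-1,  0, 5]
e^{tM} =
  [-3*t^2*exp(6*t)/2 - 2*t*exp(6*t) + exp(6*t), -t^2*exp(6*t)/2 - t*exp(6*t), -t^2*exp(6*t)/2]
  [3*t^2*exp(6*t) + 7*t*exp(6*t), t^2*exp(6*t) + 3*t*exp(6*t) + exp(6*t), t^2*exp(6*t) + t*exp(6*t)]
  [3*t^2*exp(6*t)/2 - t*exp(6*t), t^2*exp(6*t)/2, t^2*exp(6*t)/2 - t*exp(6*t) + exp(6*t)]

Strategy: write M = P · J · P⁻¹ where J is a Jordan canonical form, so e^{tM} = P · e^{tJ} · P⁻¹, and e^{tJ} can be computed block-by-block.

M has Jordan form
J =
  [6, 1, 0]
  [0, 6, 1]
  [0, 0, 6]
(up to reordering of blocks).

Per-block formulas:
  For a 3×3 Jordan block J_3(6): exp(t · J_3(6)) = e^(6t)·(I + t·N + (t^2/2)·N^2), where N is the 3×3 nilpotent shift.

After assembling e^{tJ} and conjugating by P, we get:

e^{tM} =
  [-3*t^2*exp(6*t)/2 - 2*t*exp(6*t) + exp(6*t), -t^2*exp(6*t)/2 - t*exp(6*t), -t^2*exp(6*t)/2]
  [3*t^2*exp(6*t) + 7*t*exp(6*t), t^2*exp(6*t) + 3*t*exp(6*t) + exp(6*t), t^2*exp(6*t) + t*exp(6*t)]
  [3*t^2*exp(6*t)/2 - t*exp(6*t), t^2*exp(6*t)/2, t^2*exp(6*t)/2 - t*exp(6*t) + exp(6*t)]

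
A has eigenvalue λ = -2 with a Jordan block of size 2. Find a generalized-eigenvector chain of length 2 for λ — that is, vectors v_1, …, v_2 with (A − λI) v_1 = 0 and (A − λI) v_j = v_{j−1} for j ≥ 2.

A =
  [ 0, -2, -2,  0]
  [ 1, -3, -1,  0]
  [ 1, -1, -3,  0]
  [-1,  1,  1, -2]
A Jordan chain for λ = -2 of length 2:
v_1 = (2, 1, 1, -1)ᵀ
v_2 = (1, 0, 0, 0)ᵀ

Let N = A − (-2)·I. We want v_2 with N^2 v_2 = 0 but N^1 v_2 ≠ 0; then v_{j-1} := N · v_j for j = 2, …, 2.

Pick v_2 = (1, 0, 0, 0)ᵀ.
Then v_1 = N · v_2 = (2, 1, 1, -1)ᵀ.

Sanity check: (A − (-2)·I) v_1 = (0, 0, 0, 0)ᵀ = 0. ✓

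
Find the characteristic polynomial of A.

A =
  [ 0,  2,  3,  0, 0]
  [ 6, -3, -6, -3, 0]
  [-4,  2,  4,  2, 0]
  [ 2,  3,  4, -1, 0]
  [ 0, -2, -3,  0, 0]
x^5

Expanding det(x·I − A) (e.g. by cofactor expansion or by noting that A is similar to its Jordan form J, which has the same characteristic polynomial as A) gives
  χ_A(x) = x^5
which factors as x^5. The eigenvalues (with algebraic multiplicities) are λ = 0 with multiplicity 5.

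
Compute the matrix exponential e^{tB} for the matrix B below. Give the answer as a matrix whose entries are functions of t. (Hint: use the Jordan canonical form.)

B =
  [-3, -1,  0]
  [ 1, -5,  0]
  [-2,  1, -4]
e^{tB} =
  [t*exp(-4*t) + exp(-4*t), -t*exp(-4*t), 0]
  [t*exp(-4*t), -t*exp(-4*t) + exp(-4*t), 0]
  [-t^2*exp(-4*t)/2 - 2*t*exp(-4*t), t^2*exp(-4*t)/2 + t*exp(-4*t), exp(-4*t)]

Strategy: write B = P · J · P⁻¹ where J is a Jordan canonical form, so e^{tB} = P · e^{tJ} · P⁻¹, and e^{tJ} can be computed block-by-block.

B has Jordan form
J =
  [-4,  1,  0]
  [ 0, -4,  1]
  [ 0,  0, -4]
(up to reordering of blocks).

Per-block formulas:
  For a 3×3 Jordan block J_3(-4): exp(t · J_3(-4)) = e^(-4t)·(I + t·N + (t^2/2)·N^2), where N is the 3×3 nilpotent shift.

After assembling e^{tJ} and conjugating by P, we get:

e^{tB} =
  [t*exp(-4*t) + exp(-4*t), -t*exp(-4*t), 0]
  [t*exp(-4*t), -t*exp(-4*t) + exp(-4*t), 0]
  [-t^2*exp(-4*t)/2 - 2*t*exp(-4*t), t^2*exp(-4*t)/2 + t*exp(-4*t), exp(-4*t)]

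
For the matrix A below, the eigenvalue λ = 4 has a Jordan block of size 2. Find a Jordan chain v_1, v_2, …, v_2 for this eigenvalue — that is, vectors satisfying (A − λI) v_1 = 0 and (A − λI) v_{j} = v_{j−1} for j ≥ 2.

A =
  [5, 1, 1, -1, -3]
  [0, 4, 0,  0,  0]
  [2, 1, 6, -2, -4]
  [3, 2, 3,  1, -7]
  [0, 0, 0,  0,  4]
A Jordan chain for λ = 4 of length 2:
v_1 = (1, 0, 2, 3, 0)ᵀ
v_2 = (1, 0, 0, 0, 0)ᵀ

Let N = A − (4)·I. We want v_2 with N^2 v_2 = 0 but N^1 v_2 ≠ 0; then v_{j-1} := N · v_j for j = 2, …, 2.

Pick v_2 = (1, 0, 0, 0, 0)ᵀ.
Then v_1 = N · v_2 = (1, 0, 2, 3, 0)ᵀ.

Sanity check: (A − (4)·I) v_1 = (0, 0, 0, 0, 0)ᵀ = 0. ✓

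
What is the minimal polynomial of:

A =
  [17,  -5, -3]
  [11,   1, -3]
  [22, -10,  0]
x^2 - 12*x + 36

The characteristic polynomial is χ_A(x) = (x - 6)^3, so the eigenvalues are known. The minimal polynomial is
  m_A(x) = Π_λ (x − λ)^{k_λ}
where k_λ is the size of the *largest* Jordan block for λ (equivalently, the smallest k with (A − λI)^k v = 0 for every generalised eigenvector v of λ).

  λ = 6: largest Jordan block has size 2, contributing (x − 6)^2

So m_A(x) = (x - 6)^2 = x^2 - 12*x + 36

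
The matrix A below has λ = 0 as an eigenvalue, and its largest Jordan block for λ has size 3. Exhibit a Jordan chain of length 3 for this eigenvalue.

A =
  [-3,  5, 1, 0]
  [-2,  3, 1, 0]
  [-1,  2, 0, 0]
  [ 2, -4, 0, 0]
A Jordan chain for λ = 0 of length 3:
v_1 = (-2, -1, -1, 2)ᵀ
v_2 = (-3, -2, -1, 2)ᵀ
v_3 = (1, 0, 0, 0)ᵀ

Let N = A − (0)·I. We want v_3 with N^3 v_3 = 0 but N^2 v_3 ≠ 0; then v_{j-1} := N · v_j for j = 3, …, 2.

Pick v_3 = (1, 0, 0, 0)ᵀ.
Then v_2 = N · v_3 = (-3, -2, -1, 2)ᵀ.
Then v_1 = N · v_2 = (-2, -1, -1, 2)ᵀ.

Sanity check: (A − (0)·I) v_1 = (0, 0, 0, 0)ᵀ = 0. ✓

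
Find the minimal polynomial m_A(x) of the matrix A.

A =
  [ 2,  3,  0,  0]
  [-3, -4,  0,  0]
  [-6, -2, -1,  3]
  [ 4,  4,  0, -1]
x^2 + 2*x + 1

The characteristic polynomial is χ_A(x) = (x + 1)^4, so the eigenvalues are known. The minimal polynomial is
  m_A(x) = Π_λ (x − λ)^{k_λ}
where k_λ is the size of the *largest* Jordan block for λ (equivalently, the smallest k with (A − λI)^k v = 0 for every generalised eigenvector v of λ).

  λ = -1: largest Jordan block has size 2, contributing (x + 1)^2

So m_A(x) = (x + 1)^2 = x^2 + 2*x + 1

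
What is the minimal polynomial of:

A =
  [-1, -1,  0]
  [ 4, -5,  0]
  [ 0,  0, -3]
x^2 + 6*x + 9

The characteristic polynomial is χ_A(x) = (x + 3)^3, so the eigenvalues are known. The minimal polynomial is
  m_A(x) = Π_λ (x − λ)^{k_λ}
where k_λ is the size of the *largest* Jordan block for λ (equivalently, the smallest k with (A − λI)^k v = 0 for every generalised eigenvector v of λ).

  λ = -3: largest Jordan block has size 2, contributing (x + 3)^2

So m_A(x) = (x + 3)^2 = x^2 + 6*x + 9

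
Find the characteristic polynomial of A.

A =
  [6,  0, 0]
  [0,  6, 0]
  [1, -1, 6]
x^3 - 18*x^2 + 108*x - 216

Expanding det(x·I − A) (e.g. by cofactor expansion or by noting that A is similar to its Jordan form J, which has the same characteristic polynomial as A) gives
  χ_A(x) = x^3 - 18*x^2 + 108*x - 216
which factors as (x - 6)^3. The eigenvalues (with algebraic multiplicities) are λ = 6 with multiplicity 3.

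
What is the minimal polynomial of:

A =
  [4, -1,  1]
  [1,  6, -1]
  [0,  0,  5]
x^2 - 10*x + 25

The characteristic polynomial is χ_A(x) = (x - 5)^3, so the eigenvalues are known. The minimal polynomial is
  m_A(x) = Π_λ (x − λ)^{k_λ}
where k_λ is the size of the *largest* Jordan block for λ (equivalently, the smallest k with (A − λI)^k v = 0 for every generalised eigenvector v of λ).

  λ = 5: largest Jordan block has size 2, contributing (x − 5)^2

So m_A(x) = (x - 5)^2 = x^2 - 10*x + 25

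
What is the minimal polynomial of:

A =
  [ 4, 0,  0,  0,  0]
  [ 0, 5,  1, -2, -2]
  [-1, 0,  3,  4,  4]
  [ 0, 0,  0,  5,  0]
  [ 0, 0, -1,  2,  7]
x^3 - 14*x^2 + 65*x - 100

The characteristic polynomial is χ_A(x) = (x - 5)^4*(x - 4), so the eigenvalues are known. The minimal polynomial is
  m_A(x) = Π_λ (x − λ)^{k_λ}
where k_λ is the size of the *largest* Jordan block for λ (equivalently, the smallest k with (A − λI)^k v = 0 for every generalised eigenvector v of λ).

  λ = 4: largest Jordan block has size 1, contributing (x − 4)
  λ = 5: largest Jordan block has size 2, contributing (x − 5)^2

So m_A(x) = (x - 5)^2*(x - 4) = x^3 - 14*x^2 + 65*x - 100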